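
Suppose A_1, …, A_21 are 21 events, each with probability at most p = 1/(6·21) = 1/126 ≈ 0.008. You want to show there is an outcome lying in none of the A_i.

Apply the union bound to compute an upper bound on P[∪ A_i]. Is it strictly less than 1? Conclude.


Union bound: P[∪_{i=1}^{21} A_i] ≤ Σ_i P[A_i] ≤ 21·p = 21·(1/126) = 1/6.
Numerically: 1/6 ≈ 0.167.
Is 1/6 < 1? YES.
Since P[∪ A_i] ≤ 1/6 < 1, the complement has P[∩ A_i^c] ≥ 1 − 1/6 = 5/6 > 0, so some outcome avoids every A_i.

21·p = 1/6 ≈ 0.167; existence CERTIFIED by the union bound.


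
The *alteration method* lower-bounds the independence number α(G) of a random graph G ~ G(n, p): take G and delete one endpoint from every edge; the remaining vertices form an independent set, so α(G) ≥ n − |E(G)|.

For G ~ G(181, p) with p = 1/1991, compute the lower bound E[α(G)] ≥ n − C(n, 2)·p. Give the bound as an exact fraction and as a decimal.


E[|E(G)|] = C(181, 2)·p = 16290 · (1/1991) = 90/11.
E[α(G)] ≥ n − E[|E(G)|] = 181 − 90/11 = 1901/11.
Numerically: ≈ 172.818.
(This is only a lower bound; the true E[α(G)] may be larger.)

E[α(G)] ≥ 1901/11 ≈ 172.818.


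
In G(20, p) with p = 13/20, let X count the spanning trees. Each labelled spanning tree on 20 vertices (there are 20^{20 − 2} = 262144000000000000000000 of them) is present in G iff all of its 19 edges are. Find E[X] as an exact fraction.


K_20 has 20^{20 − 2} = 262144000000000000000000 labelled spanning trees.
For each such spanning tree H, let X_H = 1 if all 19 edges of H are present in G. Then P[X_H = 1] = p^{19} = (13/20)^{19} = 1461920290375446110677/5242880000000000000000000.
By linearity: E[X] = Σ_H E[X_H] = 262144000000000000000000 · p^{19} = 262144000000000000000000 · 1461920290375446110677/5242880000000000000000000 = 1461920290375446110677/20.
Numerically: E[X] ≈ 7.3096e+19.

E[X] = 262144000000000000000000 · (13/20)^{19} = 1461920290375446110677/20 ≈ 7.3096e+19.


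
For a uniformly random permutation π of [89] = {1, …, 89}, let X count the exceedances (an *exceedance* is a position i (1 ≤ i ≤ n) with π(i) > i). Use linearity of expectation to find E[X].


Write X = Σ_{i=1}^{89} X_i, where X_i = 1_{π(i) > i}.
For each fixed i, π(i) is uniform over {1, …, 89} (marginal of a uniform permutation), so P[π(i) > i] = (n − i)/n. Summing: Σ_{i=1}^{89} (n − i)/n = (0 + 1 + … + 88)/89 = 89(89 − 1)/(2·89) = (89 − 1)/2.
Hence E[X] = Σ_{i=1}^{89} (89 − i)/89 = 44 ≈ 44.00000.

E[X] = 44 = 44.00000.


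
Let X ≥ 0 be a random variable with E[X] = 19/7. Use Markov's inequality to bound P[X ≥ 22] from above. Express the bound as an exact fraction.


μ = E[X] = 19/7, a = 22.
Markov: P[X ≥ 22] ≤ μ/a = (19/7)/22 = 19/154.
Numerically: ≈ 0.1234.
(Since a = 22 > μ = 2.7143, the bound 19/154 is < 1 and informative.)

P[X ≥ 22] ≤ 19/154 ≈ 0.1234.


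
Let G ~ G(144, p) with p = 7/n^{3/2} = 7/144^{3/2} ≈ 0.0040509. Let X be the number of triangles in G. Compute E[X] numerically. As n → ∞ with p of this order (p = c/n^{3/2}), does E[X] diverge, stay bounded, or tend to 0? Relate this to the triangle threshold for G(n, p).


Number of potential triangles: C(144, 3) = 487344.
Each occurs with probability p³ ≈ (0.0040509)³ ≈ 6.6475698e-08.
By linearity: E[X] = C(144, 3)·p³ ≈ 487344 · 6.6475698e-08 ≈ 0.03240.
Since α = 3/2 > 1, p = c/n^{3/2} = o(1/n) is below the triangle threshold p ~ 1/n. Asymptotically E[X] ~ (c³/6)·n^{3(1−α)} = (7³/6)·n^{-1.5} → 0, so by Markov's inequality G has no triangles w.h.p.

E[X] ≈ 0.03240; in regime p = Θ(1/n^{3/2}) E[X] tends to 0 (below the triangle threshold p ~ 1/n).


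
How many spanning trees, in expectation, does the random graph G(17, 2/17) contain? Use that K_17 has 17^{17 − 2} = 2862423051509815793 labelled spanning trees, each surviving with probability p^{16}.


K_17 has 17^{17 − 2} = 2862423051509815793 labelled spanning trees.
For each such spanning tree H, let X_H = 1 if all 16 edges of H are present in G. Then P[X_H = 1] = p^{16} = (2/17)^{16} = 65536/48661191875666868481.
Summing the indicators: E[X] = Σ_H E[X_H] = 2862423051509815793 · p^{16} = 2862423051509815793 · 65536/48661191875666868481 = 65536/17.
Numerically: E[X] ≈ 3855.1.

E[X] = 2862423051509815793 · (2/17)^{16} = 65536/17 ≈ 3855.1.


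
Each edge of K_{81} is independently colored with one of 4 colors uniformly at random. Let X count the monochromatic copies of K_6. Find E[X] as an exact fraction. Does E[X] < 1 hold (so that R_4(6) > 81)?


E[X] = C(81, 6) · 4^{1 − 15} = 324540216 · 4^{−14} = 324540216/268435456.
As a reduced fraction: E[X] = 40567527/33554432 ≈ 1.2090065.
Is E[X] < 1? NO.
Since E[X] ≥ 1, the first-moment bound is inconclusive at n = 81; it does NOT by itself certify R_4(6) > 81.

E[X] = 40567527/33554432 ≈ 1.2090065; E[X] ≥ 1; first-moment method inconclusive here.


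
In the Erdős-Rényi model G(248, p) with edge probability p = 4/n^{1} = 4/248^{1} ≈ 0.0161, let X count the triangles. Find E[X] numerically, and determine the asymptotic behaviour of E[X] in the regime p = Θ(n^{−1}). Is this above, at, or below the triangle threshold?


Number of potential triangles: C(248, 3) = 2511496.
Each occurs with probability p³ ≈ (0.0161)³ ≈ 4.19590e-06.
By linearity: E[X] = C(248, 3)·p³ ≈ 2511496 · 4.19590e-06 ≈ 10.538.
Here α = 1, so p = 4/n is exactly at the triangle threshold p ~ 1/n. Asymptotically E[X] → c³/6 = 4³/6 = 32/3 ≈ 10.667, a bounded constant. In this regime the triangle count is asymptotically Poisson(c³/6).

E[X] ≈ 10.538; in regime p = Θ(1/n^{1}) E[X] stays bounded (at the triangle threshold p ~ 1/n).


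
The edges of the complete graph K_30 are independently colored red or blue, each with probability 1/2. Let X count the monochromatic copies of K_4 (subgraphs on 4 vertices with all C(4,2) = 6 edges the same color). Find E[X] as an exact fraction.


Let X = Σ_S X_S over the C(30, 4) = 27405 subsets S of size 4, where X_S = 1 if the K_4 on S is monochromatic.
For a fixed S, the K_4 on S has C(4, 2) = 6 edges. P[all 6 edges red] = (1/2)^6, and likewise for blue, so P[monochromatic] = 2·(1/2)^6 = 2^{1 − 6} = 1/32.
By linearity of expectation: E[X] = C(30, 4) · 2^{1 − 6} = 27405 · 1/32 = 27405/32.
Numerically: E[X] ≈ 856.40625.

E[X] = C(30,4)·2^(1−C(4,2)) = 27405/32 ≈ 856.40625.


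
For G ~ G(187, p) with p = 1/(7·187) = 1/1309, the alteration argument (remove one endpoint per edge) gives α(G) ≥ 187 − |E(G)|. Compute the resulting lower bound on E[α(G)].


E[|E(G)|] = C(187, 2)·p = 17391 · (1/1309) = 93/7.
E[α(G)] ≥ n − E[|E(G)|] = 187 − 93/7 = 1216/7.
Numerically: ≈ 173.714.
(This is only a lower bound; the true E[α(G)] may be larger.)

E[α(G)] ≥ 1216/7 ≈ 173.714.


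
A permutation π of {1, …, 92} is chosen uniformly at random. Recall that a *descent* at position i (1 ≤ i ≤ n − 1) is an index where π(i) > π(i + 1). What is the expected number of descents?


Write X = Σ X_I over i = 1, …, 91, with X_I the indicator of one descent.
There are 91 indicators.
For each fixed i, the pair (π(i), π(i+1)) is a uniformly random ordered pair of distinct values from {1, …, 92}; by symmetry P[π(i) > π(i+1)] = 1/2.
By linearity: E[X] = 91 · (1/2) = (92 − 1) · (1/2) = 91/2 ≈ 45.500.

E[X] = 91/2 = 45.500.


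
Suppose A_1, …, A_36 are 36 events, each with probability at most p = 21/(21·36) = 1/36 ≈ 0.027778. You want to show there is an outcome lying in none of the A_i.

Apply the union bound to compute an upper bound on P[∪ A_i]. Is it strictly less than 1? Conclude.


Union bound: P[∪_{i=1}^{36} A_i] ≤ Σ_i P[A_i] ≤ 36·p = 36·(1/36) = 1.
Numerically: 1 ≈ 1.000000.
Is 1 < 1? NO.
Since the bound 1 is ≥ 1, the union bound is uninformative here; it does NOT by itself certify existence.

36·p = 1 ≈ 1.000000; existence NOT certified by the union bound.


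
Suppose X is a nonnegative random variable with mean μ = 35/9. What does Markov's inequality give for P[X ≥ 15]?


μ = E[X] = 35/9, a = 15.
Markov: P[X ≥ 15] ≤ μ/a = (35/9)/15 = 7/27.
Numerically: ≈ 0.259259.
(Since a = 15 > μ = 3.888889, the bound 7/27 is < 1 and informative.)

P[X ≥ 15] ≤ 7/27 ≈ 0.259259.


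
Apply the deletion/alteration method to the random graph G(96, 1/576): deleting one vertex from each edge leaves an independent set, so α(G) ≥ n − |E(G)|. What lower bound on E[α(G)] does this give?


E[|E(G)|] = C(96, 2)·p = 4560 · (1/576) = 95/12.
E[α(G)] ≥ n − E[|E(G)|] = 96 − 95/12 = 1057/12.
Numerically: ≈ 88.08333.
(This is only a lower bound; the true E[α(G)] may be larger.)

E[α(G)] ≥ 1057/12 ≈ 88.08333.


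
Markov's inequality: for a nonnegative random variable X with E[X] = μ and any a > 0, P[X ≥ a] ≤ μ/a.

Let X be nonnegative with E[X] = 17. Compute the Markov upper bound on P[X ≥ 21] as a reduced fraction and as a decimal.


μ = E[X] = 17, a = 21.
Markov: P[X ≥ 21] ≤ μ/a = (17)/21 = 17/21.
Numerically: ≈ 0.810.
(Since a = 21 > μ = 17.000, the bound 17/21 is < 1 and informative.)

P[X ≥ 21] ≤ 17/21 ≈ 0.810.


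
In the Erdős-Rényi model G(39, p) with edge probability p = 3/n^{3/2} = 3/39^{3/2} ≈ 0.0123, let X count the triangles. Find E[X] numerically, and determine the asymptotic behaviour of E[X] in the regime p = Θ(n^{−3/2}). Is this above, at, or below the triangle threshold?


Number of potential triangles: C(39, 3) = 9139.
Each occurs with probability p³ ≈ (0.0123)³ ≈ 1.86884e-06.
By linearity: E[X] = C(39, 3)·p³ ≈ 9139 · 1.86884e-06 ≈ 0.017.
Since α = 3/2 > 1, p = c/n^{3/2} = o(1/n) is below the triangle threshold p ~ 1/n. Asymptotically E[X] ~ (c³/6)·n^{3(1−α)} = (3³/6)·n^{-1.5} → 0, so by Markov's inequality G has no triangles w.h.p.

E[X] ≈ 0.017; in regime p = Θ(1/n^{3/2}) E[X] tends to 0 (below the triangle threshold p ~ 1/n).


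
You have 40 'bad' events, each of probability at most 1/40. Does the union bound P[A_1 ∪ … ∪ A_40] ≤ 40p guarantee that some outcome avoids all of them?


Union bound: P[∪_{i=1}^{40} A_i] ≤ Σ_i P[A_i] ≤ 40·p = 40·(1/40) = 1.
Numerically: 1 ≈ 1.000.
Is 1 < 1? NO.
Since the bound 1 is ≥ 1, the union bound is uninformative here; it does NOT by itself certify existence.

40·p = 1 ≈ 1.000; existence NOT certified by the union bound.


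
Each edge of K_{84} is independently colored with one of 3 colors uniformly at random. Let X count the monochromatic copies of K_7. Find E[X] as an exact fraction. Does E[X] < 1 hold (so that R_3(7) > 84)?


E[X] = C(84, 7) · 3^{1 − 21} = 4529365776 · 3^{−20} = 4529365776/3486784401.
As a reduced fraction: E[X] = 55918096/43046721 ≈ 1.299.
Is E[X] < 1? NO.
Since E[X] ≥ 1, the first-moment bound is inconclusive at n = 84; it does NOT by itself certify R_3(7) > 84.

E[X] = 55918096/43046721 ≈ 1.299; E[X] ≥ 1; first-moment method inconclusive here.


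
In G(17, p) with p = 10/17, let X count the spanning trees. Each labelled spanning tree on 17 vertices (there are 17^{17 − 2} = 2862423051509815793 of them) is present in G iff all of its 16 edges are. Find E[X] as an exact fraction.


K_17 has 17^{17 − 2} = 2862423051509815793 labelled spanning trees.
For each such spanning tree H, let X_H = 1 if all 16 edges of H are present in G. Then P[X_H = 1] = p^{16} = (10/17)^{16} = 10000000000000000/48661191875666868481.
By linearity: E[X] = Σ_H E[X_H] = 2862423051509815793 · p^{16} = 2862423051509815793 · 10000000000000000/48661191875666868481 = 10000000000000000/17.
Numerically: E[X] ≈ 5.88235e+14.

E[X] = 2862423051509815793 · (10/17)^{16} = 10000000000000000/17 ≈ 5.88235e+14.


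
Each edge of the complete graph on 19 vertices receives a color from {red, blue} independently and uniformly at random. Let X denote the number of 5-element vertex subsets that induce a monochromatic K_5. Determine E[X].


Let X = Σ_S X_S over the C(19, 5) = 11628 subsets S of size 5, where X_S = 1 if the K_5 on S is monochromatic.
For a fixed S, the K_5 on S has C(5, 2) = 10 edges. P[all 10 edges red] = (1/2)^10, and likewise for blue, so P[monochromatic] = 2·(1/2)^10 = 2^{1 − 10} = 1/512.
By linearity of expectation: E[X] = C(19, 5) · 2^{1 − 10} = 11628 · 1/512 = 2907/128.
Numerically: E[X] ≈ 22.711.

E[X] = C(19,5)·2^(1−C(5,2)) = 2907/128 ≈ 22.711.


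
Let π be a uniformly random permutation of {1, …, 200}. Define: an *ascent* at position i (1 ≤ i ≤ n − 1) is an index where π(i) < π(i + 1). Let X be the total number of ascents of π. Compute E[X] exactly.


Write X = Σ X_I over i = 1, …, 199, with X_I the indicator of one ascent.
There are 199 indicators.
For each fixed i, the pair (π(i), π(i+1)) is a uniformly random ordered pair of distinct values from {1, …, 200}; by symmetry P[π(i) < π(i+1)] = 1/2.
By linearity: E[X] = 199 · (1/2) = (200 − 1) · (1/2) = 199/2 ≈ 99.500.

E[X] = 199/2 = 99.500.


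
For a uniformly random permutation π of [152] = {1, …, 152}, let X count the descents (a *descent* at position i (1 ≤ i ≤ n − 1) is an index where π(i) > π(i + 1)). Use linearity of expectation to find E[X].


Write X = Σ X_I over i = 1, …, 151, with X_I the indicator of one descent.
There are 151 indicators.
For each fixed i, the pair (π(i), π(i+1)) is a uniformly random ordered pair of distinct values from {1, …, 152}; by symmetry P[π(i) > π(i+1)] = 1/2.
By linearity: E[X] = 151 · (1/2) = (152 − 1) · (1/2) = 151/2 ≈ 75.5000.

E[X] = 151/2 = 75.5000.


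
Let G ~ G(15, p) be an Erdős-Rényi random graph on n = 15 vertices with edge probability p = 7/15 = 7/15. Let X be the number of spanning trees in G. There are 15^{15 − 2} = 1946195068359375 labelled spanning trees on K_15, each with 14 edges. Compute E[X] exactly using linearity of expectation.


K_15 has 15^{15 − 2} = 1946195068359375 labelled spanning trees.
For each such spanning tree H, let X_H = 1 if all 14 edges of H are present in G. Then P[X_H = 1] = p^{14} = (7/15)^{14} = 678223072849/29192926025390625.
By linearity: E[X] = Σ_H E[X_H] = 1946195068359375 · p^{14} = 1946195068359375 · 678223072849/29192926025390625 = 678223072849/15.
Numerically: E[X] ≈ 4.521e+10.

E[X] = 1946195068359375 · (7/15)^{14} = 678223072849/15 ≈ 4.521e+10.


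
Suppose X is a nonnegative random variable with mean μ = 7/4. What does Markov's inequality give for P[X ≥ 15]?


μ = E[X] = 7/4, a = 15.
Markov: P[X ≥ 15] ≤ μ/a = (7/4)/15 = 7/60.
Numerically: ≈ 0.1167.
(Since a = 15 > μ = 1.7500, the bound 7/60 is < 1 and informative.)

P[X ≥ 15] ≤ 7/60 ≈ 0.1167.


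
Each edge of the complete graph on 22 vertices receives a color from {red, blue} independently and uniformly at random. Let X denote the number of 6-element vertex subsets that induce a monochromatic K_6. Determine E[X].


Let X = Σ_S X_S over the C(22, 6) = 74613 subsets S of size 6, where X_S = 1 if the K_6 on S is monochromatic.
For a fixed S, the K_6 on S has C(6, 2) = 15 edges. P[all 15 edges red] = (1/2)^15, and likewise for blue, so P[monochromatic] = 2·(1/2)^15 = 2^{1 − 15} = 1/16384.
By linearity of expectation: E[X] = C(22, 6) · 2^{1 − 15} = 74613 · 1/16384 = 74613/16384.
Numerically: E[X] ≈ 4.55402.

E[X] = C(22,6)·2^(1−C(6,2)) = 74613/16384 ≈ 4.55402.


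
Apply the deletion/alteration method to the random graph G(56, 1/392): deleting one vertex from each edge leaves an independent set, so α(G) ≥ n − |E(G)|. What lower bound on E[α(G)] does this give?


E[|E(G)|] = C(56, 2)·p = 1540 · (1/392) = 55/14.
E[α(G)] ≥ n − E[|E(G)|] = 56 − 55/14 = 729/14.
Numerically: ≈ 52.07143.
(This is only a lower bound; the true E[α(G)] may be larger.)

E[α(G)] ≥ 729/14 ≈ 52.07143.


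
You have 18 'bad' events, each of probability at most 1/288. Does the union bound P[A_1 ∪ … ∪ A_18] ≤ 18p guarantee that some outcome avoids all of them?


Union bound: P[∪_{i=1}^{18} A_i] ≤ Σ_i P[A_i] ≤ 18·p = 18·(1/288) = 1/16.
Numerically: 1/16 ≈ 0.062500.
Is 1/16 < 1? YES.
Since P[∪ A_i] ≤ 1/16 < 1, the complement has P[∩ A_i^c] ≥ 1 − 1/16 = 15/16 > 0, so some outcome avoids every A_i.

18·p = 1/16 ≈ 0.062500; existence CERTIFIED by the union bound.


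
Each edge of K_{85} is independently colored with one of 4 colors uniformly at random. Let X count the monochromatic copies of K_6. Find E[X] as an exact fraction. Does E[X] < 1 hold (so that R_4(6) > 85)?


E[X] = C(85, 6) · 4^{1 − 15} = 437353560 · 4^{−14} = 437353560/268435456.
As a reduced fraction: E[X] = 54669195/33554432 ≈ 1.6292690.
Is E[X] < 1? NO.
Since E[X] ≥ 1, the first-moment bound is inconclusive at n = 85; it does NOT by itself certify R_4(6) > 85.

E[X] = 54669195/33554432 ≈ 1.6292690; E[X] ≥ 1; first-moment method inconclusive here.


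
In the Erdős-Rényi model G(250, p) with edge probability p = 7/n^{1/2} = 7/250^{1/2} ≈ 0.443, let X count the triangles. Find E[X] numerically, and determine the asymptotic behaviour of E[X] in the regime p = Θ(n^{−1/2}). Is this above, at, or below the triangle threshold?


Number of potential triangles: C(250, 3) = 2573000.
Each occurs with probability p³ ≈ (0.443)³ ≈ 8.67729e-02.
By linearity: E[X] = C(250, 3)·p³ ≈ 2573000 · 8.67729e-02 ≈ 223266.669.
Since α = 1/2 < 1, p = c/n^{1/2} ≫ 1/n is above the triangle threshold p ~ 1/n. Asymptotically E[X] ~ (c³/6)·n^{3(1−α)} = (7³/6)·n^{1.5} → ∞; triangles are abundant w.h.p.

E[X] ≈ 223266.669; in regime p = Θ(1/n^{1/2}) E[X] diverges (above the triangle threshold p ~ 1/n).


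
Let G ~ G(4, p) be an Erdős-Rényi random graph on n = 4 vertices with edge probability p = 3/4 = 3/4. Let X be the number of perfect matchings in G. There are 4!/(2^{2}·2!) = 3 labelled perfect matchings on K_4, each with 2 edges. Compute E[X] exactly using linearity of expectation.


K_4 has 4!/(2^{2}·2!) = 3 labelled perfect matchings.
For each such perfect matching H, let X_H = 1 if all 2 edges of H are present in G. Then P[X_H = 1] = p^{2} = (3/4)^{2} = 9/16.
Summing the indicators: E[X] = Σ_H E[X_H] = 3 · p^{2} = 3 · 9/16 = 27/16.
Numerically: E[X] ≈ 1.6875.

E[X] = 3 · (3/4)^{2} = 27/16 ≈ 1.6875.


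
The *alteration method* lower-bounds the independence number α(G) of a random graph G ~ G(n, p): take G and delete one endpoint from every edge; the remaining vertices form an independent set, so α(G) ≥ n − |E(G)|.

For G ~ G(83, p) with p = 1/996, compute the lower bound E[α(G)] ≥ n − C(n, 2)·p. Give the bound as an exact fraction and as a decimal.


E[|E(G)|] = C(83, 2)·p = 3403 · (1/996) = 41/12.
E[α(G)] ≥ n − E[|E(G)|] = 83 − 41/12 = 955/12.
Numerically: ≈ 79.583333.
(This is only a lower bound; the true E[α(G)] may be larger.)

E[α(G)] ≥ 955/12 ≈ 79.583333.


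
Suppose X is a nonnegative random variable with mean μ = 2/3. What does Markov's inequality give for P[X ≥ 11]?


μ = E[X] = 2/3, a = 11.
Markov: P[X ≥ 11] ≤ μ/a = (2/3)/11 = 2/33.
Numerically: ≈ 0.061.
(Since a = 11 > μ = 0.667, the bound 2/33 is < 1 and informative.)

P[X ≥ 11] ≤ 2/33 ≈ 0.061.


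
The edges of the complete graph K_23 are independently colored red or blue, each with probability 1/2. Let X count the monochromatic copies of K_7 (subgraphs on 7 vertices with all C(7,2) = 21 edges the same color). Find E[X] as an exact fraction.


Let X = Σ_S X_S over the C(23, 7) = 245157 subsets S of size 7, where X_S = 1 if the K_7 on S is monochromatic.
For a fixed S, the K_7 on S has C(7, 2) = 21 edges. P[all 21 edges red] = (1/2)^21, and likewise for blue, so P[monochromatic] = 2·(1/2)^21 = 2^{1 − 21} = 1/1048576.
By linearity: E[X] = C(23, 7) · 2^{1 − 21} = 245157 · 1/1048576 = 245157/1048576.
Numerically: E[X] ≈ 0.233800.

E[X] = C(23,7)·2^(1−C(7,2)) = 245157/1048576 ≈ 0.233800.


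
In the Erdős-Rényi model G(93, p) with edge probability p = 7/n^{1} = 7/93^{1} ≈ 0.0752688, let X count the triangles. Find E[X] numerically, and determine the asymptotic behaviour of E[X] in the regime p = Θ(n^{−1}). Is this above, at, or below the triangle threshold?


Number of potential triangles: C(93, 3) = 129766.
Each occurs with probability p³ ≈ (0.0752688)³ ≈ 4.26427569e-04.
By linearity: E[X] = C(93, 3)·p³ ≈ 129766 · 4.26427569e-04 ≈ 55.335800.
Here α = 1, so p = 7/n is exactly at the triangle threshold p ~ 1/n. Asymptotically E[X] → c³/6 = 7³/6 = 343/6 ≈ 57.166667, a bounded constant. In this regime the triangle count is asymptotically Poisson(c³/6).

E[X] ≈ 55.335800; in regime p = Θ(1/n^{1}) E[X] stays bounded (at the triangle threshold p ~ 1/n).


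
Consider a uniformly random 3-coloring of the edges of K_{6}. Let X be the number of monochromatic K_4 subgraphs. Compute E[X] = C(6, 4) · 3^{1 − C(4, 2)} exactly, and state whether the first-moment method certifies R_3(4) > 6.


E[X] = C(6, 4) · 3^{1 − 6} = 15 · 3^{−5} = 15/243.
As a reduced fraction: E[X] = 5/81 ≈ 0.06173.
Is E[X] < 1? YES.
Since E[X] < 1, there exists a 3-coloring of K_{6} with no monochromatic K_4; hence R_3(4) > 6.

E[X] = 5/81 ≈ 0.06173; E[X] < 1, so R_3(4) > 6.


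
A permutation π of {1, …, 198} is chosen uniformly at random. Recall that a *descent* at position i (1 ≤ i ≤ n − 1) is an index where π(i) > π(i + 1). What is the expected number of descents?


Write X = Σ X_I over i = 1, …, 197, with X_I the indicator of one descent.
There are 197 indicators.
For each fixed i, the pair (π(i), π(i+1)) is a uniformly random ordered pair of distinct values from {1, …, 198}; by symmetry P[π(i) > π(i+1)] = 1/2.
By linearity: E[X] = 197 · (1/2) = (198 − 1) · (1/2) = 197/2 ≈ 98.500000.

E[X] = 197/2 = 98.500000.


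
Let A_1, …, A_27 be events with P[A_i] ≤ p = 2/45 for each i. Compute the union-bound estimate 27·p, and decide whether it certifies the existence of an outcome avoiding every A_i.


Union bound: P[∪_{i=1}^{27} A_i] ≤ Σ_i P[A_i] ≤ 27·p = 27·(2/45) = 6/5.
Numerically: 6/5 ≈ 1.2000.
Is 6/5 < 1? NO.
Since the bound 6/5 is ≥ 1, the union bound is uninformative here; it does NOT by itself certify existence.

27·p = 6/5 ≈ 1.2000; existence NOT certified by the union bound.


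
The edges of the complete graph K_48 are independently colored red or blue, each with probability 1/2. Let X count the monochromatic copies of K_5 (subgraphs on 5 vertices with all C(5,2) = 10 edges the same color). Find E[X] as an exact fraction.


Let X = Σ_S X_S over the C(48, 5) = 1712304 subsets S of size 5, where X_S = 1 if the K_5 on S is monochromatic.
For a fixed S, the K_5 on S has C(5, 2) = 10 edges. P[all 10 edges red] = (1/2)^10, and likewise for blue, so P[monochromatic] = 2·(1/2)^10 = 2^{1 − 10} = 1/512.
By linearity: E[X] = C(48, 5) · 2^{1 − 10} = 1712304 · 1/512 = 107019/32.
Numerically: E[X] ≈ 3344.3438.

E[X] = C(48,5)·2^(1−C(5,2)) = 107019/32 ≈ 3344.3438.


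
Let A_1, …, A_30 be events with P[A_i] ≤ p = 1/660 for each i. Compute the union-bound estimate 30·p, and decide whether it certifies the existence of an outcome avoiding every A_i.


Union bound: P[∪_{i=1}^{30} A_i] ≤ Σ_i P[A_i] ≤ 30·p = 30·(1/660) = 1/22.
Numerically: 1/22 ≈ 0.04545.
Is 1/22 < 1? YES.
Since P[∪ A_i] ≤ 1/22 < 1, the complement has P[∩ A_i^c] ≥ 1 − 1/22 = 21/22 > 0, so some outcome avoids every A_i.

30·p = 1/22 ≈ 0.04545; existence CERTIFIED by the union bound.


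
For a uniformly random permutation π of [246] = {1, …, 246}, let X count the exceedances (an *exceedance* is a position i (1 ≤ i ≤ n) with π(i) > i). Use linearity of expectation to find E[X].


Write X = Σ_{i=1}^{246} X_i, where X_i = 1_{π(i) > i}.
For each fixed i, π(i) is uniform over {1, …, 246} (marginal of a uniform permutation), so P[π(i) > i] = (n − i)/n. Summing: Σ_{i=1}^{246} (n − i)/n = (0 + 1 + … + 245)/246 = 246(246 − 1)/(2·246) = (246 − 1)/2.
Hence E[X] = Σ_{i=1}^{246} (246 − i)/246 = 245/2 ≈ 122.50000.

E[X] = 245/2 = 122.50000.


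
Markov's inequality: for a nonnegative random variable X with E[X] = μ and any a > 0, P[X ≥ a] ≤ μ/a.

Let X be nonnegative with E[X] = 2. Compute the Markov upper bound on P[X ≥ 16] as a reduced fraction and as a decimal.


μ = E[X] = 2, a = 16.
Markov: P[X ≥ 16] ≤ μ/a = (2)/16 = 1/8.
Numerically: ≈ 0.125.
(Since a = 16 > μ = 2.000, the bound 1/8 is < 1 and informative.)

P[X ≥ 16] ≤ 1/8 ≈ 0.125.


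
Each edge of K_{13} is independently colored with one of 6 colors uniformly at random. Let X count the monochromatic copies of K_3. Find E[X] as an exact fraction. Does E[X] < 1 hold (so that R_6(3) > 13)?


E[X] = C(13, 3) · 6^{1 − 3} = 286 · 6^{−2} = 286/36.
As a reduced fraction: E[X] = 143/18 ≈ 7.9444444.
Is E[X] < 1? NO.
Since E[X] ≥ 1, the first-moment bound is inconclusive at n = 13; it does NOT by itself certify R_6(3) > 13.

E[X] = 143/18 ≈ 7.9444444; E[X] ≥ 1; first-moment method inconclusive here.


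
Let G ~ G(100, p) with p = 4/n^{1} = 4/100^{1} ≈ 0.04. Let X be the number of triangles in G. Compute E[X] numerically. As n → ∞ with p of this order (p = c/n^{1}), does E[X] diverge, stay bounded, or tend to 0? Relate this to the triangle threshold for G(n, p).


Number of potential triangles: C(100, 3) = 161700.
Each occurs with probability p³ ≈ (0.04)³ ≈ 6.4000000e-05.
By linearity: E[X] = C(100, 3)·p³ ≈ 161700 · 6.4000000e-05 ≈ 10.34880.
Here α = 1, so p = 4/n is exactly at the triangle threshold p ~ 1/n. Asymptotically E[X] → c³/6 = 4³/6 = 32/3 ≈ 10.66667, a bounded constant. In this regime the triangle count is asymptotically Poisson(c³/6).

E[X] ≈ 10.34880; in regime p = Θ(1/n^{1}) E[X] stays bounded (at the triangle threshold p ~ 1/n).


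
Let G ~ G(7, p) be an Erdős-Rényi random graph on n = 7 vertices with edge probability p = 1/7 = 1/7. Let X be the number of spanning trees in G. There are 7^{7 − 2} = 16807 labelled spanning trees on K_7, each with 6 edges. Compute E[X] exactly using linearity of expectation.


K_7 has 7^{7 − 2} = 16807 labelled spanning trees.
For each such spanning tree H, let X_H = 1 if all 6 edges of H are present in G. Then P[X_H = 1] = p^{6} = (1/7)^{6} = 1/117649.
By linearity: E[X] = Σ_H E[X_H] = 16807 · p^{6} = 16807 · 1/117649 = 1/7.
Numerically: E[X] ≈ 0.14286.

E[X] = 16807 · (1/7)^{6} = 1/7 ≈ 0.14286.


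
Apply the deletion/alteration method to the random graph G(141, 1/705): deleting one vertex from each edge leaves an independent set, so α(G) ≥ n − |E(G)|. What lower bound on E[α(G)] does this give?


E[|E(G)|] = C(141, 2)·p = 9870 · (1/705) = 14.
E[α(G)] ≥ n − E[|E(G)|] = 141 − 14 = 127.
Numerically: ≈ 127.0000.
(This is only a lower bound; the true E[α(G)] may be larger.)

E[α(G)] ≥ 127 ≈ 127.0000.


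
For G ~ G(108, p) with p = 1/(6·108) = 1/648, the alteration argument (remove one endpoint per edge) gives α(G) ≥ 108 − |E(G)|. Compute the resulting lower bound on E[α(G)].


E[|E(G)|] = C(108, 2)·p = 5778 · (1/648) = 107/12.
E[α(G)] ≥ n − E[|E(G)|] = 108 − 107/12 = 1189/12.
Numerically: ≈ 99.08333.
(This is only a lower bound; the true E[α(G)] may be larger.)

E[α(G)] ≥ 1189/12 ≈ 99.08333.


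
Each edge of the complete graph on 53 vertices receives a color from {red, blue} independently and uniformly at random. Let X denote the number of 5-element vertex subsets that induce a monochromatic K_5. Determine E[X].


Let X = Σ_S X_S over the C(53, 5) = 2869685 subsets S of size 5, where X_S = 1 if the K_5 on S is monochromatic.
For a fixed S, the K_5 on S has C(5, 2) = 10 edges. P[all 10 edges red] = (1/2)^10, and likewise for blue, so P[monochromatic] = 2·(1/2)^10 = 2^{1 − 10} = 1/512.
By linearity of expectation: E[X] = C(53, 5) · 2^{1 − 10} = 2869685 · 1/512 = 2869685/512.
Numerically: E[X] ≈ 5604.8535.

E[X] = C(53,5)·2^(1−C(5,2)) = 2869685/512 ≈ 5604.8535.


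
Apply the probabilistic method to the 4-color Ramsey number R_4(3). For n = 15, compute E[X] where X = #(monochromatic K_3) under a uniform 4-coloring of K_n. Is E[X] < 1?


E[X] = C(15, 3) · 4^{1 − 3} = 455 · 4^{−2} = 455/16.
As a reduced fraction: E[X] = 455/16 ≈ 28.4375000.
Is E[X] < 1? NO.
Since E[X] ≥ 1, the first-moment bound is inconclusive at n = 15; it does NOT by itself certify R_4(3) > 15.

E[X] = 455/16 ≈ 28.4375000; E[X] ≥ 1; first-moment method inconclusive here.


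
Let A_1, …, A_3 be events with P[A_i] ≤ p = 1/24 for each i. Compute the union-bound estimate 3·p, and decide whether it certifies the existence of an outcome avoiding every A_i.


Union bound: P[∪_{i=1}^{3} A_i] ≤ Σ_i P[A_i] ≤ 3·p = 3·(1/24) = 1/8.
Numerically: 1/8 ≈ 0.1250.
Is 1/8 < 1? YES.
Since P[∪ A_i] ≤ 1/8 < 1, the complement has P[∩ A_i^c] ≥ 1 − 1/8 = 7/8 > 0, so some outcome avoids every A_i.

3·p = 1/8 ≈ 0.1250; existence CERTIFIED by the union bound.


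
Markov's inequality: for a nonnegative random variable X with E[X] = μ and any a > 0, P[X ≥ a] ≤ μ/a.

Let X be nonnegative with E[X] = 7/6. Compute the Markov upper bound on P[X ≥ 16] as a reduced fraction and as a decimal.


μ = E[X] = 7/6, a = 16.
Markov: P[X ≥ 16] ≤ μ/a = (7/6)/16 = 7/96.
Numerically: ≈ 0.0729.
(Since a = 16 > μ = 1.1667, the bound 7/96 is < 1 and informative.)

P[X ≥ 16] ≤ 7/96 ≈ 0.0729.


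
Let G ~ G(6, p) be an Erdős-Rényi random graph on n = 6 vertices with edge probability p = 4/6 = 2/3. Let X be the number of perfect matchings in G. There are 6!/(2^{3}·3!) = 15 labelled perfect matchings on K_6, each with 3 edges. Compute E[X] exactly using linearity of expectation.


K_6 has 6!/(2^{3}·3!) = 15 labelled perfect matchings.
For each such perfect matching H, let X_H = 1 if all 3 edges of H are present in G. Then P[X_H = 1] = p^{3} = (2/3)^{3} = 8/27.
By linearity: E[X] = Σ_H E[X_H] = 15 · p^{3} = 15 · 8/27 = 40/9.
Numerically: E[X] ≈ 4.444.

E[X] = 15 · (2/3)^{3} = 40/9 ≈ 4.444.


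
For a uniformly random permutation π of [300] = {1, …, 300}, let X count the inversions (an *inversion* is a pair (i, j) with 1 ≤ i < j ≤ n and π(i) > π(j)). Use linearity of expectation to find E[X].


Write X = Σ X_I over the C(300, 2) = 44850 pairs i < j, with X_I the indicator of one inversion.
There are 44850 indicators.
For each fixed pair i < j, the values π(i) and π(j) are two distinct elements of {1, …, 300} in uniformly random order; by symmetry P[π(i) > π(j)] = 1/2.
By linearity: E[X] = 44850 · (1/2) = C(300, 2) · (1/2) = 44850/2 = 22425 ≈ 22425.000.

E[X] = 22425 = 22425.000.


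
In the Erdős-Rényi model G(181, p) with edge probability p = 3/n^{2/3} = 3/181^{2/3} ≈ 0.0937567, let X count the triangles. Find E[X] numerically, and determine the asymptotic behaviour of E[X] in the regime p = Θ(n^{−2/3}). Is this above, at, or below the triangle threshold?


Number of potential triangles: C(181, 3) = 971970.
Each occurs with probability p³ ≈ (0.0937567)³ ≈ 8.24150667e-04.
By linearity: E[X] = C(181, 3)·p³ ≈ 971970 · 8.24150667e-04 ≈ 801.049724.
Since α = 2/3 < 1, p = c/n^{2/3} ≫ 1/n is above the triangle threshold p ~ 1/n. Asymptotically E[X] ~ (c³/6)·n^{3(1−α)} = (3³/6)·n^{1} → ∞; triangles are abundant w.h.p.

E[X] ≈ 801.049724; in regime p = Θ(1/n^{2/3}) E[X] diverges (above the triangle threshold p ~ 1/n).


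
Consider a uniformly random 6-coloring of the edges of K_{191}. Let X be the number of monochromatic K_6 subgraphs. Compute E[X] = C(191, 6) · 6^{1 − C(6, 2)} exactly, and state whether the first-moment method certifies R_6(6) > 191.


E[X] = C(191, 6) · 6^{1 − 15} = 62291483793 · 6^{−14} = 62291483793/78364164096.
As a reduced fraction: E[X] = 6921275977/8707129344 ≈ 0.794898.
Is E[X] < 1? YES.
Since E[X] < 1, there exists a 6-coloring of K_{191} with no monochromatic K_6; hence R_6(6) > 191.

E[X] = 6921275977/8707129344 ≈ 0.794898; E[X] < 1, so R_6(6) > 191.


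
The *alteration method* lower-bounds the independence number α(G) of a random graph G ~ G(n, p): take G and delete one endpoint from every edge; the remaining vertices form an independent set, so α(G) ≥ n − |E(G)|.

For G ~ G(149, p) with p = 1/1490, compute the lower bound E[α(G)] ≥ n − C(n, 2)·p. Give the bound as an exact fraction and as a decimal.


E[|E(G)|] = C(149, 2)·p = 11026 · (1/1490) = 37/5.
E[α(G)] ≥ n − E[|E(G)|] = 149 − 37/5 = 708/5.
Numerically: ≈ 141.60000.
(This is only a lower bound; the true E[α(G)] may be larger.)

E[α(G)] ≥ 708/5 ≈ 141.60000.


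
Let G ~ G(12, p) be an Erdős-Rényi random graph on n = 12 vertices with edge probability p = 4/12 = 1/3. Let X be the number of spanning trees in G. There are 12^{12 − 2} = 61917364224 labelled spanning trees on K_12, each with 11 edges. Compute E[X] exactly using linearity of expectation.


K_12 has 12^{12 − 2} = 61917364224 labelled spanning trees.
For each such spanning tree H, let X_H = 1 if all 11 edges of H are present in G. Then P[X_H = 1] = p^{11} = (1/3)^{11} = 1/177147.
By linearity: E[X] = Σ_H E[X_H] = 61917364224 · p^{11} = 61917364224 · 1/177147 = 1048576/3.
Numerically: E[X] ≈ 3.495e+05.

E[X] = 61917364224 · (1/3)^{11} = 1048576/3 ≈ 3.495e+05.


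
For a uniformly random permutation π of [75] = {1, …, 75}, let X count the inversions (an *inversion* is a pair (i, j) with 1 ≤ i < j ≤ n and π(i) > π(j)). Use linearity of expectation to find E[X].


Write X = Σ X_I over the C(75, 2) = 2775 pairs i < j, with X_I the indicator of one inversion.
There are 2775 indicators.
For each fixed pair i < j, the values π(i) and π(j) are two distinct elements of {1, …, 75} in uniformly random order; by symmetry P[π(i) > π(j)] = 1/2.
By linearity: E[X] = 2775 · (1/2) = C(75, 2) · (1/2) = 2775/2 = 2775/2 ≈ 1387.500.

E[X] = 2775/2 = 1387.500.


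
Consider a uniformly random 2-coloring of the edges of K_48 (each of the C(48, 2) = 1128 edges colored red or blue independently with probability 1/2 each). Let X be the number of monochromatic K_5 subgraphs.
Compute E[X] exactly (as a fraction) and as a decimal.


Let X = Σ_S X_S over the C(48, 5) = 1712304 subsets S of size 5, where X_S = 1 if the K_5 on S is monochromatic.
For a fixed S, the K_5 on S has C(5, 2) = 10 edges. P[all 10 edges red] = (1/2)^10, and likewise for blue, so P[monochromatic] = 2·(1/2)^10 = 2^{1 − 10} = 1/512.
Summing: E[X] = C(48, 5) · 2^{1 − 10} = 1712304 · 1/512 = 107019/32.
Numerically: E[X] ≈ 3344.343750.

E[X] = C(48,5)·2^(1−C(5,2)) = 107019/32 ≈ 3344.343750.


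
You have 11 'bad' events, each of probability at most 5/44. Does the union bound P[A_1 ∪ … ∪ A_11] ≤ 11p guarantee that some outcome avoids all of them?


Union bound: P[∪_{i=1}^{11} A_i] ≤ Σ_i P[A_i] ≤ 11·p = 11·(5/44) = 5/4.
Numerically: 5/4 ≈ 1.250.
Is 5/4 < 1? NO.
Since the bound 5/4 is ≥ 1, the union bound is uninformative here; it does NOT by itself certify existence.

11·p = 5/4 ≈ 1.250; existence NOT certified by the union bound.


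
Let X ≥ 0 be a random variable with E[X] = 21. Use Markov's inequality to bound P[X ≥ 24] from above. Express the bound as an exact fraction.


μ = E[X] = 21, a = 24.
Markov: P[X ≥ 24] ≤ μ/a = (21)/24 = 7/8.
Numerically: ≈ 0.875.
(Since a = 24 > μ = 21.000, the bound 7/8 is < 1 and informative.)

P[X ≥ 24] ≤ 7/8 ≈ 0.875.


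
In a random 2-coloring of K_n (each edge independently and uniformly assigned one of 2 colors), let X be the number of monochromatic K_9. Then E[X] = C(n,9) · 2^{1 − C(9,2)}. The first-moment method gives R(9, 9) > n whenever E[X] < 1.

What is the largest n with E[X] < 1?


We need C(n, 9) · 2^{1 − 36} < 1, i.e. C(n, 9) < 2^{36 − 1} = 34359738368.
Check values of n near the boundary:
  n = 62: C(62, 9) = 20286591270; 20286591270 < 34359738368? YES
  n = 63: C(63, 9) = 23667689815; 23667689815 < 34359738368? YES
  n = 64: C(64, 9) = 27540584512; 27540584512 < 34359738368? YES
  n = 65: C(65, 9) = 31966749880; 31966749880 < 34359738368? YES
  n = 66: C(66, 9) = 37014131440; 37014131440 < 34359738368? NO
  n = 67: C(67, 9) = 42757703560; 42757703560 < 34359738368? NO
  n = 68: C(68, 9) = 49280065120; 49280065120 < 34359738368? NO
The largest n with C(n, 9) < 34359738368 is n = 65 (where E[X] = 3995843735/4294967296 ≈ 0.9304). Hence R(9, 9) > 65, i.e. R(9, 9) ≥ 66.

Largest n = 65; hence R(9, 9) > 65.


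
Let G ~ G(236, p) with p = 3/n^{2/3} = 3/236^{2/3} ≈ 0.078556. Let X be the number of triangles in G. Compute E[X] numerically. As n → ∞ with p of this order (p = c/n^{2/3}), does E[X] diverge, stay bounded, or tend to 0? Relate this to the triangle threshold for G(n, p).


Number of potential triangles: C(236, 3) = 2162940.
Each occurs with probability p³ ≈ (0.078556)³ ≈ 4.8477449e-04.
By linearity: E[X] = C(236, 3)·p³ ≈ 2162940 · 4.8477449e-04 ≈ 1048.53814.
Since α = 2/3 < 1, p = c/n^{2/3} ≫ 1/n is above the triangle threshold p ~ 1/n. Asymptotically E[X] ~ (c³/6)·n^{3(1−α)} = (3³/6)·n^{1} → ∞; triangles are abundant w.h.p.

E[X] ≈ 1048.53814; in regime p = Θ(1/n^{2/3}) E[X] diverges (above the triangle threshold p ~ 1/n).


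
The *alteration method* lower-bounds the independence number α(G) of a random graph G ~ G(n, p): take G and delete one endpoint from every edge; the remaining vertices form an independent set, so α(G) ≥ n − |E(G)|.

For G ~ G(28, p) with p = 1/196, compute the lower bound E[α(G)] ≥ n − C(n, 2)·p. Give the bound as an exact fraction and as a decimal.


E[|E(G)|] = C(28, 2)·p = 378 · (1/196) = 27/14.
E[α(G)] ≥ n − E[|E(G)|] = 28 − 27/14 = 365/14.
Numerically: ≈ 26.071.
(This is only a lower bound; the true E[α(G)] may be larger.)

E[α(G)] ≥ 365/14 ≈ 26.071.


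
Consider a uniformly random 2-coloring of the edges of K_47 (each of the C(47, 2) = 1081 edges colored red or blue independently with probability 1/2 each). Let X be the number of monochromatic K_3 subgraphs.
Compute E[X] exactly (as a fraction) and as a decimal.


Let X = Σ_S X_S over the C(47, 3) = 16215 subsets S of size 3, where X_S = 1 if the K_3 on S is monochromatic.
For a fixed S, the K_3 on S has C(3, 2) = 3 edges. P[all 3 edges red] = (1/2)^3, and likewise for blue, so P[monochromatic] = 2·(1/2)^3 = 2^{1 − 3} = 1/4.
By linearity: E[X] = C(47, 3) · 2^{1 − 3} = 16215 · 1/4 = 16215/4.
Numerically: E[X] ≈ 4053.750.

E[X] = C(47,3)·2^(1−C(3,2)) = 16215/4 ≈ 4053.750.


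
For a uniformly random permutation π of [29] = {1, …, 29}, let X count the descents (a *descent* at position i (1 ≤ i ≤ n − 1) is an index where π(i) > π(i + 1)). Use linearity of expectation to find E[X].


Write X = Σ X_I over i = 1, …, 28, with X_I the indicator of one descent.
There are 28 indicators.
For each fixed i, the pair (π(i), π(i+1)) is a uniformly random ordered pair of distinct values from {1, …, 29}; by symmetry P[π(i) > π(i+1)] = 1/2.
By linearity: E[X] = 28 · (1/2) = (29 − 1) · (1/2) = 14 ≈ 14.0000.

E[X] = 14 = 14.0000.


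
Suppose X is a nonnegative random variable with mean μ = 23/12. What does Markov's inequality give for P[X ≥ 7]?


μ = E[X] = 23/12, a = 7.
Markov: P[X ≥ 7] ≤ μ/a = (23/12)/7 = 23/84.
Numerically: ≈ 0.274.
(Since a = 7 > μ = 1.917, the bound 23/84 is < 1 and informative.)

P[X ≥ 7] ≤ 23/84 ≈ 0.274.


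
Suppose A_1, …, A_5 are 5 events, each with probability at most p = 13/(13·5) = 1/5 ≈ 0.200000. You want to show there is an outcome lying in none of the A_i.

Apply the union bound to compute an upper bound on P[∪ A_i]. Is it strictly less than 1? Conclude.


Union bound: P[∪_{i=1}^{5} A_i] ≤ Σ_i P[A_i] ≤ 5·p = 5·(1/5) = 1.
Numerically: 1 ≈ 1.000000.
Is 1 < 1? NO.
Since the bound 1 is ≥ 1, the union bound is uninformative here; it does NOT by itself certify existence.

5·p = 1 ≈ 1.000000; existence NOT certified by the union bound.
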